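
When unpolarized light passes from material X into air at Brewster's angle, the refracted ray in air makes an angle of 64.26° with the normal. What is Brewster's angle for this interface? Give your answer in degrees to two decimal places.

At Brewster's angle the reflected and refracted rays are perpendicular, so θ_B + θ_t = 90°.
θ_B = 90° − 64.26° = 25.74°.

θ_B ≈ 25.74°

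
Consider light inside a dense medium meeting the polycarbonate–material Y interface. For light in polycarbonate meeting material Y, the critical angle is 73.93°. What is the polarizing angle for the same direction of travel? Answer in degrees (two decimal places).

θ_B ≈ 43.86°

n₂/n₁ = sin θ_c = sin 73.93° = 0.9609.
tan θ_B equals the same ratio, so θ_B = arctan(0.9609) = 43.86°.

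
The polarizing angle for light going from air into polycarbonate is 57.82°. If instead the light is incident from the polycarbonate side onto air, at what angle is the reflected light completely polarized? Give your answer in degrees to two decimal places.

Reversing the direction swaps n₁ and n₂, so tan θ_B' = 1/tan θ_B and θ_B' = 90° − θ_B.
Hence θ_B' = 90° − 57.82° = 32.18°.

θ_B' ≈ 32.18°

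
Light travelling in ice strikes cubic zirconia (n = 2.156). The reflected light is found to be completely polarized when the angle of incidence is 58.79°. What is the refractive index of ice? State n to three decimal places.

Full polarization of the reflected beam means tan θ_B = n₂/n₁, where n₁ is the incident medium (ice).
n₁ = n₂ / tan θ_B = 2.156 / tan 58.79° = 1.306.

n ≈ 1.306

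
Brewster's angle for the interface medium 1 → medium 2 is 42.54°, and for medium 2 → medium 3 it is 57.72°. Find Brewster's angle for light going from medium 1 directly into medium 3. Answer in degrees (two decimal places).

θ_B ≈ 55.46°

n₂/n₁ = tan 42.54° = 0.9176 and n₃/n₂ = tan 57.72° = 1.5831.
n₃/n₁ = 1.4526. Then tan θ_B(1→3) = n₃/n₁, so θ_B(1→3) = arctan(1.4526) = 55.46°.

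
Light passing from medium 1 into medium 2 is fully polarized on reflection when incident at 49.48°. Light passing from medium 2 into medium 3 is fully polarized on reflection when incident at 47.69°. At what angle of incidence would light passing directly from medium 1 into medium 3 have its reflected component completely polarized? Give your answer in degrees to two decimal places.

θ_B ≈ 52.12°

n₂/n₁ = tan 49.48° = 1.1700 and n₃/n₂ = tan 47.69° = 1.0986.
n₃/n₁ = 1.2854. Then tan θ_B(1→3) = n₃/n₁, so θ_B(1→3) = arctan(1.2854) = 52.12°.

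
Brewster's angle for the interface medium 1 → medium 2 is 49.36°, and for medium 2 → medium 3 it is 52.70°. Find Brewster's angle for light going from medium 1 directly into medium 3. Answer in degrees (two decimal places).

n₂/n₁ = tan 49.36° = 1.1651 and n₃/n₂ = tan 52.70° = 1.3127.
Multiplying, n₃/n₁ = 1.1651 × 1.3127 = 1.5294, and θ_B(1→3) = arctan 1.5294 = 56.82°.

θ_B ≈ 56.82°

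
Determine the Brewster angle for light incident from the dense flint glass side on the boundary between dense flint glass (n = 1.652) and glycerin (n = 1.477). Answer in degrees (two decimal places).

θ_B ≈ 41.80°

The reflected p-component vanishes when tan θ_B = n₂/n₁.
tan θ_B = n₂/n₁ = 1.477/1.652 = 0.8941.
So θ_B = arctan 0.8941 = 41.80°.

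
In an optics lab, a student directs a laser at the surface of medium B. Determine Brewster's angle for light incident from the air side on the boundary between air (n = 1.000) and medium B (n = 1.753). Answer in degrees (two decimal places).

θ_B ≈ 60.30°

tan θ_B = n₂/n₁ = 1.753/1.000 = 1.7530. Taking the arctangent, θ_B = 60.30°.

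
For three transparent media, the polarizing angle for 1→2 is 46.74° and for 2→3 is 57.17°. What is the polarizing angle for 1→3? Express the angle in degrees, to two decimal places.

tan θ_B(1→2) = n₂/n₁ = tan 46.74° = 1.0627.
tan θ_B(2→3) = n₃/n₂ = tan 57.17° = 1.5499.
Multiplying, n₃/n₁ = 1.0627 × 1.5499 = 1.6470, and θ_B(1→3) = arctan 1.6470 = 58.74°.

θ_B ≈ 58.74°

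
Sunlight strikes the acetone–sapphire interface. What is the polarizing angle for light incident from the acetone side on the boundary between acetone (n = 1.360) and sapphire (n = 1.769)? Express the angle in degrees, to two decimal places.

tan θ_B = n₂/n₁ = 1.769/1.360 = 1.3007. Taking the arctangent, θ_B = 52.45°.

θ_B ≈ 52.45°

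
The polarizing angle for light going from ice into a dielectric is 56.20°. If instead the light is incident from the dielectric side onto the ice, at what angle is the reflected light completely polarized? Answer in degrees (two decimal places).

tan θ_B' = n₁/n₂ = 1/tan θ_B, so θ_B' = 90° − θ_B.
θ_B' = 90° − 56.20° = 33.80°.

θ_B' ≈ 33.80°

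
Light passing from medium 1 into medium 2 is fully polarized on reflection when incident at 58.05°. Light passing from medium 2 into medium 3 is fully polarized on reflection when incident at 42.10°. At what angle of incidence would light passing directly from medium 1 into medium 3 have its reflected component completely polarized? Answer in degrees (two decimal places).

n₂/n₁ = tan 58.05° = 1.6034 and n₃/n₂ = tan 42.10° = 0.9036.
So n₃/n₁ = (n₂/n₁)(n₃/n₂) = 1.6034 × 0.9036 = 1.4488.
θ_B(1→3) = arctan(1.4488) = 55.39°.

θ_B ≈ 55.39°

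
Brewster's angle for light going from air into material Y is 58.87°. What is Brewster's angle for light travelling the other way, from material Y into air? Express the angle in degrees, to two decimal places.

Reversing the direction swaps n₁ and n₂, so tan θ_B' = 1/tan θ_B and θ_B' = 90° − θ_B.
Hence θ_B' = 90° − 58.87° = 31.13°.

θ_B' ≈ 31.13°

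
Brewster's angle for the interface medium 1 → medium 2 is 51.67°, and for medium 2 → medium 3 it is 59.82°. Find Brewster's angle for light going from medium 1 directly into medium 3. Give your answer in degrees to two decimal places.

θ_B ≈ 65.31°

tan θ_B(1→2) = n₂/n₁ = tan 51.67° = 1.2649.
tan θ_B(2→3) = n₃/n₂ = tan 59.82° = 1.7196.
n₃/n₁ = 2.1750. Then tan θ_B(1→3) = n₃/n₁, so θ_B(1→3) = arctan(2.1750) = 65.31°.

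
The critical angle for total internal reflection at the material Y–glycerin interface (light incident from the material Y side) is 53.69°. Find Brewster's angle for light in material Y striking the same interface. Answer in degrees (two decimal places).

At the critical angle sin θ_c = n₂/n₁, giving n₂/n₁ = sin 53.69° = 0.8058.
Then tan θ_B = n₂/n₁ = 0.8058, so θ_B = arctan 0.8058 = 38.86°.

θ_B ≈ 38.86°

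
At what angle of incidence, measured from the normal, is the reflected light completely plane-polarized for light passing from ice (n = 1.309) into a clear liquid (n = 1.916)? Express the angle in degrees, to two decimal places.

θ_B ≈ 55.66°

Here n₂/n₁ = 1.916/1.309 = 1.4637, and Brewster's law gives tan θ_B = n₂/n₁. Taking the arctangent, θ_B = 55.66°.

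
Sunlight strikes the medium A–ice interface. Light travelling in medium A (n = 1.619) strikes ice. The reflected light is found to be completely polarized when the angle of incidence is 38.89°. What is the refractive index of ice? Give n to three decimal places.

Brewster's law: tan θ_B = n₂/n₁ (light incident in medium A, refracted into ice).
n₂ = n₁ tan θ_B = 1.619 × tan 38.89° = 1.306.

n ≈ 1.306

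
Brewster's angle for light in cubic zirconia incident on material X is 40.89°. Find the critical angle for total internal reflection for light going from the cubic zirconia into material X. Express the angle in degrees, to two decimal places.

θ_c ≈ 59.99°

n₂/n₁ = tan 40.89° = 0.8659; the critical angle satisfies sin θ_c = n₂/n₁.
θ_c = arcsin(0.8659) = 59.99°.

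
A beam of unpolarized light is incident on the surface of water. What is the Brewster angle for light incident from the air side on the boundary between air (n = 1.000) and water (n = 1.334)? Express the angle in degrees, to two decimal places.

θ_B ≈ 53.14°

At Brewster's angle the reflected and refracted rays are perpendicular, which with Snell's law gives tan θ_B = n₂/n₁.
tan θ_B = n₂/n₁ = 1.334/1.000 = 1.3340.
θ_B = arctan(1.3340) = 53.14°.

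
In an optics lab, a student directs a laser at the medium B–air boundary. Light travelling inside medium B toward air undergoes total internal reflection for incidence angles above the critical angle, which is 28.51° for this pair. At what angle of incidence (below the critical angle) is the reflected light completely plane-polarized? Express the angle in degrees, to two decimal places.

θ_B ≈ 25.52°

n₂/n₁ = sin θ_c = sin 28.51° = 0.4773.
tan θ_B equals the same ratio, so θ_B = arctan(0.4773) = 25.52°.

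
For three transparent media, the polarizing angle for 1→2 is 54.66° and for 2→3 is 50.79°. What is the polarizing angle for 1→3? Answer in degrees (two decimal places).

θ_B ≈ 59.95°

Each Brewster angle gives a ratio: n₂/n₁ = tan 54.66° = 1.4103, n₃/n₂ = tan 50.79° = 1.2257.
Multiplying, n₃/n₁ = 1.4103 × 1.2257 = 1.7285, and θ_B(1→3) = arctan 1.7285 = 59.95°.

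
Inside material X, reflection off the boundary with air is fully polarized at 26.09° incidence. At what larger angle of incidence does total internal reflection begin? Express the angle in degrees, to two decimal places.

θ_c ≈ 29.32°

n₂/n₁ = tan 26.09° = 0.4897; the critical angle satisfies sin θ_c = n₂/n₁.
θ_c = arcsin(0.4897) = 29.32°.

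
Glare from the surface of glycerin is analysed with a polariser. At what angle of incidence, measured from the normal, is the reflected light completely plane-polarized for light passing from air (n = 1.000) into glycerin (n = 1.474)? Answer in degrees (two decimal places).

θ_B ≈ 55.85°

The reflected p-component vanishes when tan θ_B = n₂/n₁.
Here n₂/n₁ = 1.474/1.000 = 1.4740, and Brewster's law gives tan θ_B = n₂/n₁.
θ_B = arctan(1.4740) = 55.85°.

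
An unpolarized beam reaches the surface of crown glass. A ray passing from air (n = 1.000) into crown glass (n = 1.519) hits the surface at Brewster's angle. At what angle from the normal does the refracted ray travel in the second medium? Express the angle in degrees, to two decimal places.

tan θ_B = n₂/n₁ = 1.519/1.000 = 1.5190, so θ_B = 56.64°.
The refracted ray is perpendicular to the reflected ray, so θ_t = 90° − θ_B = 33.36°.

θ_t ≈ 33.36°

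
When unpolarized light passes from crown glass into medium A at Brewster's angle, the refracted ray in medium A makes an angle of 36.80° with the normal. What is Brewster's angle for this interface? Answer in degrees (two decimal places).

Since the reflected and refracted rays are at right angles at the polarizing angle, θ_B + θ_t = 90°.
So θ_B = 90° − θ_t = 90° − 36.80° = 53.20°.

θ_B ≈ 53.20°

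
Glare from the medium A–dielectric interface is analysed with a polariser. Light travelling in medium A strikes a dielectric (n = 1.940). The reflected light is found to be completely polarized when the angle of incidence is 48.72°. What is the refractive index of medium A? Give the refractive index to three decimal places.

At the polarizing angle, tan θ_B = n₂/n₁ with n₁ on the incident side (medium A) and n₂ on the transmitted side (a dielectric).
n₁ = n₂ / tan θ_B = 1.940 / tan 48.72° = 1.703.

n ≈ 1.703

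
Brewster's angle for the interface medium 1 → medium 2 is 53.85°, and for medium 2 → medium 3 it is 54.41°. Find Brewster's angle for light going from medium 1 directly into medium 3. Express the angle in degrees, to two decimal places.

tan θ_B(1→2) = n₂/n₁ = tan 53.85° = 1.3688.
tan θ_B(2→3) = n₃/n₂ = tan 54.41° = 1.3973.
Multiplying, n₃/n₁ = 1.3688 × 1.3973 = 1.9127, and θ_B(1→3) = arctan 1.9127 = 62.40°.

θ_B ≈ 62.40°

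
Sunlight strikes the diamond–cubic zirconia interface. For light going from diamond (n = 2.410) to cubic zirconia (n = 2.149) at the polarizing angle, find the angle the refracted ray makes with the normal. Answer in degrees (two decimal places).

θ_t ≈ 48.28°

tan θ_B = n₂/n₁ = 2.149/2.410 = 0.8917, so θ_B = 41.72°.
Since θ_B + θ_t = 90° at Brewster incidence, θ_t = 90° − 41.72° = 48.28°.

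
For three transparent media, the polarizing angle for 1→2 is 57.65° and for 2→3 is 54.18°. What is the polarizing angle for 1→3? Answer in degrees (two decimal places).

θ_B ≈ 65.43°

Each Brewster angle gives a ratio: n₂/n₁ = tan 57.65° = 1.5788, n₃/n₂ = tan 54.18° = 1.3855.
Multiplying, n₃/n₁ = 1.5788 × 1.3855 = 2.1874, and θ_B(1→3) = arctan 2.1874 = 65.43°.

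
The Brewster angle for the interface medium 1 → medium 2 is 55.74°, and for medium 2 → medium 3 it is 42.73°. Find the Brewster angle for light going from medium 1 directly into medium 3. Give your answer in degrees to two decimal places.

θ_B ≈ 53.60°

Each Brewster angle gives a ratio: n₂/n₁ = tan 55.74° = 1.4681, n₃/n₂ = tan 42.73° = 0.9237.
n₃/n₁ = 1.3562. Then tan θ_B(1→3) = n₃/n₁, so θ_B(1→3) = arctan(1.3562) = 53.60°.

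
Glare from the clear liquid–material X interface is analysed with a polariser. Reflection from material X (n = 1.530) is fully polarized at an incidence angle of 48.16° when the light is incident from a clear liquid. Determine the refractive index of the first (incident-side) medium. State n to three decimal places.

Brewster's law: tan θ_B = n₂/n₁ (light incident in a clear liquid, refracted into material X).
n₁ = n₂ / tan θ_B = 1.530 / tan 48.16° = 1.370.

n ≈ 1.370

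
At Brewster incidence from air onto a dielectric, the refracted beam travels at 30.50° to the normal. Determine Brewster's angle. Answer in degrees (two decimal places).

Brewster's condition makes the reflected and refracted beams perpendicular: θ_B + θ_t = 90°.
So θ_B = 90° − θ_t = 90° − 30.50° = 59.50°.

θ_B ≈ 59.50°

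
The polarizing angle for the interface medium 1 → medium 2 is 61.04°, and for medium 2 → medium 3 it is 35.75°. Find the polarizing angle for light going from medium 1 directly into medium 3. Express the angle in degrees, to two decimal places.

n₂/n₁ = tan 61.04° = 1.8070 and n₃/n₂ = tan 35.75° = 0.7199.
So n₃/n₁ = (n₂/n₁)(n₃/n₂) = 1.8070 × 0.7199 = 1.3009.
θ_B(1→3) = arctan(1.3009) = 52.45°.

θ_B ≈ 52.45°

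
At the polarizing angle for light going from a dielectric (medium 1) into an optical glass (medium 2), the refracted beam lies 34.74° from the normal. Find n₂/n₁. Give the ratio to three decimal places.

n₂/n₁ ≈ 1.442

At Brewster incidence θ_B = 90° − θ_t = 90° − 34.74° = 55.26°.
Then n₂/n₁ = tan θ_B = tan 55.26° = 1.442.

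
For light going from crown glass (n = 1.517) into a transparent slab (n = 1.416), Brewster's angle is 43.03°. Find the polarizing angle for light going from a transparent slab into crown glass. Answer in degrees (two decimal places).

The two Brewster angles are complementary: θ_B' = 90° − θ_B = 90° − 43.03° = 46.97°.

θ_B' ≈ 46.97°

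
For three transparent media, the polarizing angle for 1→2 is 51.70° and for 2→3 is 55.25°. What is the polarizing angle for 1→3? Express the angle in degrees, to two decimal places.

Each Brewster angle gives a ratio: n₂/n₁ = tan 51.70° = 1.2662, n₃/n₂ = tan 55.25° = 1.4415.
n₃/n₁ = 1.8252. Then tan θ_B(1→3) = n₃/n₁, so θ_B(1→3) = arctan(1.8252) = 61.28°.

θ_B ≈ 61.28°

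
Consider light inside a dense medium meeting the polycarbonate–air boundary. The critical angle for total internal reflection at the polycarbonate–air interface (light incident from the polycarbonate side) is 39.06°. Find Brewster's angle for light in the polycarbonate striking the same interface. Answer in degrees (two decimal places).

n₂/n₁ = sin θ_c = sin 39.06° = 0.6301.
tan θ_B equals the same ratio, so θ_B = arctan(0.6301) = 32.22°.

θ_B ≈ 32.22°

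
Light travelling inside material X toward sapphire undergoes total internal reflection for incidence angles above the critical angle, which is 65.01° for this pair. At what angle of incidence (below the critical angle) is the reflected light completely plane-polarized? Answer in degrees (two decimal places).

θ_B ≈ 42.19°

n₂/n₁ = sin θ_c = sin 65.01° = 0.9064.
tan θ_B equals the same ratio, so θ_B = arctan(0.9064) = 42.19°.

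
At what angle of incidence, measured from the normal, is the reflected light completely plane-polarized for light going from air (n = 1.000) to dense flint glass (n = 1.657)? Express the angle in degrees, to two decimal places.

Here n₂/n₁ = 1.657/1.000 = 1.6570, and Brewster's law gives tan θ_B = n₂/n₁.
So θ_B = arctan 1.6570 = 58.89°.

θ_B ≈ 58.89°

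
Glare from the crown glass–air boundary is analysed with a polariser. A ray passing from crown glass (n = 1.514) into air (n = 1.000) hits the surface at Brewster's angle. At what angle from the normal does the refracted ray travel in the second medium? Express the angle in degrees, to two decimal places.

θ_B = arctan(n₂/n₁) = arctan(1.000/1.514) = 33.44°.
Since θ_B + θ_t = 90° at Brewster incidence, θ_t = 90° − 33.44° = 56.56°.

θ_t ≈ 56.56°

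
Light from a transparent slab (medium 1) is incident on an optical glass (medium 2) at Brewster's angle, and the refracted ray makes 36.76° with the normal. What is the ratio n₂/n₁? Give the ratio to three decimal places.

n₂/n₁ ≈ 1.339

θ_B + θ_t = 90°, so θ_B = 90° − 36.76° = 53.24°.
tan θ_B = n₂/n₁, so n₂/n₁ = tan 53.24° = 1.339.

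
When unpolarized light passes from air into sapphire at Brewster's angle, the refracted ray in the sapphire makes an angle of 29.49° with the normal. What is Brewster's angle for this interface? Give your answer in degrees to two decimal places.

Since the reflected and refracted rays are at right angles at the polarizing angle, θ_B + θ_t = 90°.
So θ_B = 90° − θ_t = 90° − 29.49° = 60.51°.

θ_B ≈ 60.51°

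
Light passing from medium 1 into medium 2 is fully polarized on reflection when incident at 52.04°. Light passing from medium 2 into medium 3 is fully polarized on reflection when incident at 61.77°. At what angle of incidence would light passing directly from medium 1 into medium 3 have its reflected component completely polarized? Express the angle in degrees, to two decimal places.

θ_B ≈ 67.27°

Each Brewster angle gives a ratio: n₂/n₁ = tan 52.04° = 1.2818, n₃/n₂ = tan 61.77° = 1.8626.
n₃/n₁ = 2.3875. Then tan θ_B(1→3) = n₃/n₁, so θ_B(1→3) = arctan(2.3875) = 67.27°.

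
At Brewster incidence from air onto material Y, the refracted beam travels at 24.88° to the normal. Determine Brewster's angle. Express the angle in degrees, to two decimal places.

Since the reflected and refracted rays are at right angles at the polarizing angle, θ_B + θ_t = 90°.
So θ_B = 90° − θ_t = 90° − 24.88° = 65.12°.

θ_B ≈ 65.12°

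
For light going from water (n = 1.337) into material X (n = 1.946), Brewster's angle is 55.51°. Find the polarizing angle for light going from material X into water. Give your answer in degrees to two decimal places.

tan θ_B' = n₁/n₂ = 1/tan θ_B, so θ_B' = 90° − θ_B.
θ_B' = 90° − 55.51° = 34.49°.

θ_B' ≈ 34.49°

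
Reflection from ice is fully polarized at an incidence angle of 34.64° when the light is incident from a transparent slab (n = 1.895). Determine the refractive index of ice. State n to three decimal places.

n ≈ 1.309

Brewster's law: tan θ_B = n₂/n₁ (light incident in a transparent slab, refracted into ice).
n₂ = n₁ tan θ_B = 1.895 × tan 34.64° = 1.309.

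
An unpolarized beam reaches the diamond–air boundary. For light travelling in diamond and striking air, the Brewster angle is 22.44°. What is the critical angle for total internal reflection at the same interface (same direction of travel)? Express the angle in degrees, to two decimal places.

From Brewster, n₂/n₁ = tan θ_B = tan 22.44° = 0.4130.
Then sin θ_c = n₂/n₁ = 0.4130, so θ_c = arcsin 0.4130 = 24.39°.

θ_c ≈ 24.39°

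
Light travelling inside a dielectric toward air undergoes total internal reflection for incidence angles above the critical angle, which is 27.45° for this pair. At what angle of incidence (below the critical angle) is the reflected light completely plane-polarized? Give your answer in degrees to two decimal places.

θ_B ≈ 24.75°

n₂/n₁ = sin θ_c = sin 27.45° = 0.4610.
tan θ_B equals the same ratio, so θ_B = arctan(0.4610) = 24.75°.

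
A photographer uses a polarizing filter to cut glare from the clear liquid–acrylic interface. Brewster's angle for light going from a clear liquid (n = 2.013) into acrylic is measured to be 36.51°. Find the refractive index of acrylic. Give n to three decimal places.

Full polarization of the reflected beam means tan θ_B = n₂/n₁, where n₁ is the incident medium (a clear liquid).
n₂ = n₁ tan θ_B = 2.013 × tan 36.51° = 1.490.

n ≈ 1.490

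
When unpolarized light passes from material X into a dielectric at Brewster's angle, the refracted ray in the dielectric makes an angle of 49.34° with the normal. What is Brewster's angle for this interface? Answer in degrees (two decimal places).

At Brewster's angle the reflected and refracted rays are perpendicular, so θ_B + θ_t = 90°.
So θ_B = 90° − θ_t = 90° − 49.34° = 40.66°.

θ_B ≈ 40.66°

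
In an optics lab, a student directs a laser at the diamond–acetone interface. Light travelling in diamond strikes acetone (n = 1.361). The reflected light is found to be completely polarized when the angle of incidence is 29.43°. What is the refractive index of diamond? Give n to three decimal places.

At the polarizing angle, tan θ_B = n₂/n₁ with n₁ on the incident side (diamond) and n₂ on the transmitted side (acetone).
n₁ = n₂ / tan θ_B = 1.361 / tan 29.43° = 2.412.

n ≈ 2.412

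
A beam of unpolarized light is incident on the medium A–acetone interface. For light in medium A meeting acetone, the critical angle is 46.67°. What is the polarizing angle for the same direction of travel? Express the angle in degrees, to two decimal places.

θ_B ≈ 36.03°

At the critical angle sin θ_c = n₂/n₁, giving n₂/n₁ = sin 46.67° = 0.7274.
Then tan θ_B = n₂/n₁ = 0.7274, so θ_B = arctan 0.7274 = 36.03°.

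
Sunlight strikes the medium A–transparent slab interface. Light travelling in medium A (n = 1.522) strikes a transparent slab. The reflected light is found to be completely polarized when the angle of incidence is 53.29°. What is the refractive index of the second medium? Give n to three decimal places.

Full polarization of the reflected beam means tan θ_B = n₂/n₁, where n₁ is the incident medium (medium A).
n₂ = n₁ tan θ_B = 1.522 × tan 53.29° = 2.041.

n ≈ 2.041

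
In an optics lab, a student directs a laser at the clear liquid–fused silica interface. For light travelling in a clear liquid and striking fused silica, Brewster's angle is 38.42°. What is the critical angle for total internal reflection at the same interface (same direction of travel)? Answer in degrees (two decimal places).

tan θ_B = n₂/n₁ = tan 38.42° = 0.7932.
Total internal reflection: sin θ_c = n₂/n₁ = 0.7932.
θ_c = arcsin(0.7932) = 52.48°.

θ_c ≈ 52.48°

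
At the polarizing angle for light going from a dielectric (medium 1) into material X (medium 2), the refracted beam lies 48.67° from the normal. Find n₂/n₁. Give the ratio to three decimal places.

θ_B + θ_t = 90°, so θ_B = 90° − 48.67° = 41.33°.
tan θ_B = n₂/n₁, so n₂/n₁ = tan 41.33° = 0.879.

n₂/n₁ ≈ 0.879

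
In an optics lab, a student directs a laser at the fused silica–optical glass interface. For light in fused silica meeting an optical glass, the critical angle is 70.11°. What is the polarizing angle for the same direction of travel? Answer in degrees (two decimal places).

sin θ_c = n₂/n₁, so n₂/n₁ = sin 70.11° = 0.9403.
Brewster: tan θ_B = n₂/n₁ = 0.9403.
θ_B = arctan(0.9403) = 43.24°.

θ_B ≈ 43.24°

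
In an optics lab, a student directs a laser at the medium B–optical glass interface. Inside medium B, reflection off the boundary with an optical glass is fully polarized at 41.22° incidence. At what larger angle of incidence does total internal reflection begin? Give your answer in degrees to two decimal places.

θ_c ≈ 61.17°

n₂/n₁ = tan 41.22° = 0.8761; the critical angle satisfies sin θ_c = n₂/n₁.
θ_c = arcsin(0.8761) = 61.17°.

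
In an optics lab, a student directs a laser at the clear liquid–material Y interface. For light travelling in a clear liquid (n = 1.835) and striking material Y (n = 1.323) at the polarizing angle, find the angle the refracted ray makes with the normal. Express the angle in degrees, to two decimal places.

θ_t ≈ 54.21°

First find Brewster's angle: tan θ_B = 1.323/1.835 = 0.7210, giving θ_B = 35.79°.
At Brewster's angle the reflected and refracted rays are perpendicular, so θ_t = 90° − θ_B = 90° − 35.79° = 54.21°.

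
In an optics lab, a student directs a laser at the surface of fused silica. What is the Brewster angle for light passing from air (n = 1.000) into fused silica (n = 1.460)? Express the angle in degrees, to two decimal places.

θ_B ≈ 55.59°

Here n₂/n₁ = 1.460/1.000 = 1.4600, and Brewster's law gives tan θ_B = n₂/n₁. Taking the arctangent, θ_B = 55.59°.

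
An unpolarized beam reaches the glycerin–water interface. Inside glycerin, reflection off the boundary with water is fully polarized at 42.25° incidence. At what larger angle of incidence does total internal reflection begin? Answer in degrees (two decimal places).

θ_c ≈ 65.28°

n₂/n₁ = tan 42.25° = 0.9083; the critical angle satisfies sin θ_c = n₂/n₁.
θ_c = arcsin(0.9083) = 65.28°.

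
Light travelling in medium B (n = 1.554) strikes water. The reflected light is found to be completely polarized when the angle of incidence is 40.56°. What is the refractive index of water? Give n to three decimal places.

n ≈ 1.330

Full polarization of the reflected beam means tan θ_B = n₂/n₁, where n₁ is the incident medium (medium B).
n₂ = n₁ tan θ_B = 1.554 × tan 40.56° = 1.330.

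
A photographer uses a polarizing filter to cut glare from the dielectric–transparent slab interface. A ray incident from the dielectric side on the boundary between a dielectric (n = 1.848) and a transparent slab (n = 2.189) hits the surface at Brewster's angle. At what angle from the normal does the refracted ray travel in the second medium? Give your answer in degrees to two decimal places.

θ_t ≈ 40.17°

First find Brewster's angle: tan θ_B = 2.189/1.848 = 1.1845, giving θ_B = 49.83°.
The refracted ray is perpendicular to the reflected ray, so θ_t = 90° − θ_B = 40.17°.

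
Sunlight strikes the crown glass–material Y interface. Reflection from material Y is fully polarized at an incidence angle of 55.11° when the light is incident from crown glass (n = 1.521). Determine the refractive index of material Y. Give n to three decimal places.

n ≈ 2.181

At the Brewster angle, tan θ_B = n₂/n₁ with n₁ on the incident side (crown glass) and n₂ on the transmitted side (material Y).
n₂ = n₁ tan θ_B = 1.521 × tan 55.11° = 2.181.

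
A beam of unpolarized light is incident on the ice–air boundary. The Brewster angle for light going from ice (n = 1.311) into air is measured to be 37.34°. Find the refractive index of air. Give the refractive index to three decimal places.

n ≈ 1.000

Brewster's law: tan θ_B = n₂/n₁ (light incident in ice, refracted into air).
n₂ = n₁ tan θ_B = 1.311 × tan 37.34° = 1.000.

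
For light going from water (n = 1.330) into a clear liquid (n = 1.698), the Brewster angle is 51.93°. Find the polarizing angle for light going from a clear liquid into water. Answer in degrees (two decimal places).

θ_B' ≈ 38.07°

tan θ_B' = n₁/n₂ = 1/tan θ_B, so θ_B' = 90° − θ_B.
θ_B' = 90° − 51.93° = 38.07°.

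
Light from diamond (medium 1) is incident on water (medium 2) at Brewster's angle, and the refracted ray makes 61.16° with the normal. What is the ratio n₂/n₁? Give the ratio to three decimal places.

At Brewster incidence θ_B = 90° − θ_t = 90° − 61.16° = 28.84°.
Then n₂/n₁ = tan θ_B = tan 28.84° = 0.551.

n₂/n₁ ≈ 0.551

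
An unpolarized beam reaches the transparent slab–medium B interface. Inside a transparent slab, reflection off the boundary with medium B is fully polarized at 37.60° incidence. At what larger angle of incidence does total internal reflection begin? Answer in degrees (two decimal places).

From Brewster, n₂/n₁ = tan θ_B = tan 37.60° = 0.7701.
Then sin θ_c = n₂/n₁ = 0.7701, so θ_c = arcsin 0.7701 = 50.36°.

θ_c ≈ 50.36°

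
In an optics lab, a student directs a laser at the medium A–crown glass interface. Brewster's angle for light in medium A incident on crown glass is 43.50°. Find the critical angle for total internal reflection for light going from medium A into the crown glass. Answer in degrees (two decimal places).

θ_c ≈ 71.62°

From Brewster, n₂/n₁ = tan θ_B = tan 43.50° = 0.9490.
Then sin θ_c = n₂/n₁ = 0.9490, so θ_c = arcsin 0.9490 = 71.62°.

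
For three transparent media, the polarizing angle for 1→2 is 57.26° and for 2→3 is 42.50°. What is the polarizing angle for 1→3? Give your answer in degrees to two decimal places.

tan θ_B(1→2) = n₂/n₁ = tan 57.26° = 1.5553.
tan θ_B(2→3) = n₃/n₂ = tan 42.50° = 0.9163.
n₃/n₁ = 1.4251. Then tan θ_B(1→3) = n₃/n₁, so θ_B(1→3) = arctan(1.4251) = 54.94°.

θ_B ≈ 54.94°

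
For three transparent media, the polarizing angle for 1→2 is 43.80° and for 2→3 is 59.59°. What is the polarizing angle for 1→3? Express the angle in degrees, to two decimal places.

Each Brewster angle gives a ratio: n₂/n₁ = tan 43.80° = 0.9590, n₃/n₂ = tan 59.59° = 1.7038.
Multiplying, n₃/n₁ = 0.9590 × 1.7038 = 1.6339, and θ_B(1→3) = arctan 1.6339 = 58.53°.

θ_B ≈ 58.53°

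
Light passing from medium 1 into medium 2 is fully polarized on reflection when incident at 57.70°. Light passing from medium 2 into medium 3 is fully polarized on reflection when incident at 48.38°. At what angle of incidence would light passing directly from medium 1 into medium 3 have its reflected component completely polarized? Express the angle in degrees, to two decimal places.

θ_B ≈ 60.68°

tan θ_B(1→2) = n₂/n₁ = tan 57.70° = 1.5818.
tan θ_B(2→3) = n₃/n₂ = tan 48.38° = 1.1255.
Multiplying, n₃/n₁ = 1.5818 × 1.1255 = 1.7804, and θ_B(1→3) = arctan 1.7804 = 60.68°.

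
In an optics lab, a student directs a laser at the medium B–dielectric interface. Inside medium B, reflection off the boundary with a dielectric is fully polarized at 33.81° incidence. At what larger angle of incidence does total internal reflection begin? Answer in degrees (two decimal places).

θ_c ≈ 42.04°

From Brewster, n₂/n₁ = tan θ_B = tan 33.81° = 0.6697.
Then sin θ_c = n₂/n₁ = 0.6697, so θ_c = arcsin 0.6697 = 42.04°.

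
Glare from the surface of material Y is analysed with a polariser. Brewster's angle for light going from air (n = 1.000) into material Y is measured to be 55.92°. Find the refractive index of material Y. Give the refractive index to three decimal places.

n ≈ 1.478

At Brewster's angle, tan θ_B = n₂/n₁ with n₁ on the incident side (air) and n₂ on the transmitted side (material Y).
n₂ = n₁ tan θ_B = 1.000 × tan 55.92° = 1.478.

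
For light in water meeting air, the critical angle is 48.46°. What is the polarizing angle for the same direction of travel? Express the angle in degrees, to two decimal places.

sin θ_c = n₂/n₁, so n₂/n₁ = sin 48.46° = 0.7485.
Brewster: tan θ_B = n₂/n₁ = 0.7485.
θ_B = arctan(0.7485) = 36.81°.

θ_B ≈ 36.81°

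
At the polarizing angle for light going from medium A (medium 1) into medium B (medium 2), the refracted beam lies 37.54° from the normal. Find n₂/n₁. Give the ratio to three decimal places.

θ_B + θ_t = 90°, so θ_B = 90° − 37.54° = 52.46°.
Then n₂/n₁ = tan θ_B = tan 52.46° = 1.301.

n₂/n₁ ≈ 1.301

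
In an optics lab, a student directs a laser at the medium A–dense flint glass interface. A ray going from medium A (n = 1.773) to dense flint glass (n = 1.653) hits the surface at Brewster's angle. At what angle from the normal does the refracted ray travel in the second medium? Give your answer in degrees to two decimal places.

θ_t ≈ 47.01°

tan θ_B = n₂/n₁ = 1.653/1.773 = 0.9323, so θ_B = 42.99°.
Since θ_B + θ_t = 90° at Brewster incidence, θ_t = 90° − 42.99° = 47.01°.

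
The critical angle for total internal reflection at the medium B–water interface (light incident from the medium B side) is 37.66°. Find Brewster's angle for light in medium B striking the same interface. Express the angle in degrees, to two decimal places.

θ_B ≈ 31.42°

sin θ_c = n₂/n₁, so n₂/n₁ = sin 37.66° = 0.6110.
Brewster: tan θ_B = n₂/n₁ = 0.6110.
θ_B = arctan(0.6110) = 31.42°.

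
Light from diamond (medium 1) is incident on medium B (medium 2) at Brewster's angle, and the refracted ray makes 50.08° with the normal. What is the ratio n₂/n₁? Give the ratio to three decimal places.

n₂/n₁ ≈ 0.837

θ_B + θ_t = 90°, so θ_B = 90° − 50.08° = 39.92°.
Then n₂/n₁ = tan θ_B = tan 39.92° = 0.837.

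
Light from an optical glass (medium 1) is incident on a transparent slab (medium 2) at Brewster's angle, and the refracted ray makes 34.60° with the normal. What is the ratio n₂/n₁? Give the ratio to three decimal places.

n₂/n₁ ≈ 1.450

At Brewster incidence θ_B = 90° − θ_t = 90° − 34.60° = 55.40°.
Then n₂/n₁ = tan θ_B = tan 55.40° = 1.450.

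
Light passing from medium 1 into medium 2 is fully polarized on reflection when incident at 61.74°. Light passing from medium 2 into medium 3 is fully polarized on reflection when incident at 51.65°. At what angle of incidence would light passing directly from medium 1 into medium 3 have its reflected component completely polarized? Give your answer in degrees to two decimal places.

n₂/n₁ = tan 61.74° = 1.8603 and n₃/n₂ = tan 51.65° = 1.2640.
n₃/n₁ = 2.3513. Then tan θ_B(1→3) = n₃/n₁, so θ_B(1→3) = arctan(2.3513) = 66.96°.

θ_B ≈ 66.96°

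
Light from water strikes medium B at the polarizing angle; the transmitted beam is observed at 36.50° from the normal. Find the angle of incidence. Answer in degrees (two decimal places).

θ_B ≈ 53.50°

Brewster's condition makes the reflected and refracted beams perpendicular: θ_B + θ_t = 90°.
So θ_B = 90° − θ_t = 90° − 36.50° = 53.50°.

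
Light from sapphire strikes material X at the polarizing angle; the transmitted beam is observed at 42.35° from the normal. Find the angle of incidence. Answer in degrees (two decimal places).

θ_B ≈ 47.65°

Brewster's condition makes the reflected and refracted beams perpendicular: θ_B + θ_t = 90°.
So θ_B = 90° − θ_t = 90° − 42.35° = 47.65°.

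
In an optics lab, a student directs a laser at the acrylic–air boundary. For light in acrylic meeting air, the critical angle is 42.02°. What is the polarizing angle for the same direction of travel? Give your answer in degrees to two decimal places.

sin θ_c = n₂/n₁, so n₂/n₁ = sin 42.02° = 0.6694.
Brewster: tan θ_B = n₂/n₁ = 0.6694.
θ_B = arctan(0.6694) = 33.80°.

θ_B ≈ 33.80°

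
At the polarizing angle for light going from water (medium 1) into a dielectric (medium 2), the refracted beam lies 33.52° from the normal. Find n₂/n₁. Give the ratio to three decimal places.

θ_B + θ_t = 90°, so θ_B = 90° − 33.52° = 56.48°.
Then n₂/n₁ = tan θ_B = tan 56.48° = 1.510.

n₂/n₁ ≈ 1.510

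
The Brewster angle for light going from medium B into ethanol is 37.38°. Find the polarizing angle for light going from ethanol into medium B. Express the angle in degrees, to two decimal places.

The two Brewster angles are complementary: θ_B' = 90° − θ_B = 90° − 37.38° = 52.62°.

θ_B' ≈ 52.62°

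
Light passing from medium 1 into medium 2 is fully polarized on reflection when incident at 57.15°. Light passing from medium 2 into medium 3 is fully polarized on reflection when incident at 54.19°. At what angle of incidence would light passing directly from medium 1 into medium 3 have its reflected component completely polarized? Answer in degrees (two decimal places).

θ_B ≈ 65.02°

n₂/n₁ = tan 57.15° = 1.5487 and n₃/n₂ = tan 54.19° = 1.3860.
n₃/n₁ = 2.1466. Then tan θ_B(1→3) = n₃/n₁, so θ_B(1→3) = arctan(2.1466) = 65.02°.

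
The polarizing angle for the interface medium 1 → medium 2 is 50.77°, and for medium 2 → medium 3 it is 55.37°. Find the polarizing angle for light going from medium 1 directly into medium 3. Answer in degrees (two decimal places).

θ_B ≈ 60.58°

n₂/n₁ = tan 50.77° = 1.2248 and n₃/n₂ = tan 55.37° = 1.4480.
n₃/n₁ = 1.7735. Then tan θ_B(1→3) = n₃/n₁, so θ_B(1→3) = arctan(1.7735) = 60.58°.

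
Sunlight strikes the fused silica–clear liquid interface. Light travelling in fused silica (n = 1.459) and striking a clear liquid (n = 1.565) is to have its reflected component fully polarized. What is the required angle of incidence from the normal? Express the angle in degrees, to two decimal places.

Brewster's condition: tan θ_B = n₂/n₁ = 1.565/1.459 = 1.0727. Taking the arctangent, θ_B = 47.01°.

θ_B ≈ 47.01°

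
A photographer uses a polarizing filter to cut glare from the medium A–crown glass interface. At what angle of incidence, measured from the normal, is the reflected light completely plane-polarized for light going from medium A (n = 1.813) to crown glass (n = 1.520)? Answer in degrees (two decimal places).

tan θ_B = n₂/n₁ = 1.520/1.813 = 0.8384. Taking the arctangent, θ_B = 39.98°.

θ_B ≈ 39.98°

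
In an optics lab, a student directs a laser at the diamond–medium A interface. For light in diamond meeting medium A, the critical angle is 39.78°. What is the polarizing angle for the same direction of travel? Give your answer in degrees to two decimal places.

At the critical angle sin θ_c = n₂/n₁, giving n₂/n₁ = sin 39.78° = 0.6398.
Then tan θ_B = n₂/n₁ = 0.6398, so θ_B = arctan 0.6398 = 32.61°.

θ_B ≈ 32.61°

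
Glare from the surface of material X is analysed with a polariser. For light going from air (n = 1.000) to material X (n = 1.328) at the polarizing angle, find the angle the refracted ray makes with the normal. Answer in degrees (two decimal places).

θ_t ≈ 36.98°

θ_B = arctan(n₂/n₁) = arctan(1.328/1.000) = 53.02°.
Since θ_B + θ_t = 90° at Brewster incidence, θ_t = 90° − 53.02° = 36.98°.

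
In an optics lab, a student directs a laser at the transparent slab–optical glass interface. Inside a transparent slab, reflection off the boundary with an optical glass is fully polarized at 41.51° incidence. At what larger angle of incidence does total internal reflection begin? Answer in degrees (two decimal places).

θ_c ≈ 62.26°

n₂/n₁ = tan 41.51° = 0.8850; the critical angle satisfies sin θ_c = n₂/n₁.
θ_c = arcsin(0.8850) = 62.26°.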